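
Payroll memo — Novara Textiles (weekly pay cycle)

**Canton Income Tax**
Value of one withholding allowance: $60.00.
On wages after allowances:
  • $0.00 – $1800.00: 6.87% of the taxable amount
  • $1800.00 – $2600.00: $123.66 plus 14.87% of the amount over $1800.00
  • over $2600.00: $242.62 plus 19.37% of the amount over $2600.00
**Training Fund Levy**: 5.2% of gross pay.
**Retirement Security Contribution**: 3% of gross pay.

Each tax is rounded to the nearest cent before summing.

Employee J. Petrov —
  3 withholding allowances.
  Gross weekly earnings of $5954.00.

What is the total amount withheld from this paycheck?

$1345.65

Canton Income Tax: taxable = $5954.00 − 3×$60.00 = $5774.00
  $242.62 + 19.37% × ($5774.00 − $2600.00) = $242.62 + 19.37% × $3174.00 = $857.42
Training Fund Levy: 5.2% × $5954.00 = $309.61
Retirement Security Contribution: 3% × $5954.00 = $178.62
Total: $857.42 + $309.61 + $178.62 = $1345.65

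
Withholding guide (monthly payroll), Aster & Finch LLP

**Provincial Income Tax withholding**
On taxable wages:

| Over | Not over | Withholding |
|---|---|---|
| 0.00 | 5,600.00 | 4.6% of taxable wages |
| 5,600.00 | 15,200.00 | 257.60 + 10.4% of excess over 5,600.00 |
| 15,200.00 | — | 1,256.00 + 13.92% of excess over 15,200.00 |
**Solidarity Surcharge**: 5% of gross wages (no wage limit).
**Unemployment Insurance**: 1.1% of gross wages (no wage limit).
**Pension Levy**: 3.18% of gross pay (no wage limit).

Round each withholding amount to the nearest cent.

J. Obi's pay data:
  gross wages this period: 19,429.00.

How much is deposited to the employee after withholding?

15,781.31

Provincial Income Tax: taxable = 19,429.00
  1,256.00 + 13.92% × (19,429.00 − 15,200.00) = 1,256.00 + 13.92% × 4,229.00 = 1,844.68
Solidarity Surcharge: 5% × 19,429.00 = 971.45
Unemployment Insurance: 1.1% × 19,429.00 = 213.72
Pension Levy: 3.18% × 19,429.00 = 617.84
Total withheld: 1,844.68 + 971.45 + 213.72 + 617.84 = 3,647.69
Net pay: 19,429.00 − 3,647.69 = 15,781.31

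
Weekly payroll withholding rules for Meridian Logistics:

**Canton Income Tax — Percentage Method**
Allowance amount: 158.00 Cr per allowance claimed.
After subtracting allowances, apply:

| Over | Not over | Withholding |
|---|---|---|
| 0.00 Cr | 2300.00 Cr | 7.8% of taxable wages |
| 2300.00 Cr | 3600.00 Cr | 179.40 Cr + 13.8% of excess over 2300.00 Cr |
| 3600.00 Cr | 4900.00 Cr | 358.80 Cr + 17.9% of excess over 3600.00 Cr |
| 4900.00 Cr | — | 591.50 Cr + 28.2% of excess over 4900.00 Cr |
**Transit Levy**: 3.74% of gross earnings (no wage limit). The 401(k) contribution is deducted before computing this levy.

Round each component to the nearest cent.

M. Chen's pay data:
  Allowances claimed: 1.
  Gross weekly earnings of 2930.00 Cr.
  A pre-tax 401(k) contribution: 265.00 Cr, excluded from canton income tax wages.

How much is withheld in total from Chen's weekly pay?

Canton Income Tax: taxable = 2930.00 Cr − 265.00 Cr − 1×158.00 Cr = 2507.00 Cr
  179.40 Cr + 13.8% × (2507.00 Cr − 2300.00 Cr) = 179.40 Cr + 13.8% × 207.00 Cr = 207.97 Cr
Transit Levy: 3.74% × 2665.00 Cr = 99.67 Cr
Total: 207.97 Cr + 99.67 Cr = 307.64 Cr

307.64 Cr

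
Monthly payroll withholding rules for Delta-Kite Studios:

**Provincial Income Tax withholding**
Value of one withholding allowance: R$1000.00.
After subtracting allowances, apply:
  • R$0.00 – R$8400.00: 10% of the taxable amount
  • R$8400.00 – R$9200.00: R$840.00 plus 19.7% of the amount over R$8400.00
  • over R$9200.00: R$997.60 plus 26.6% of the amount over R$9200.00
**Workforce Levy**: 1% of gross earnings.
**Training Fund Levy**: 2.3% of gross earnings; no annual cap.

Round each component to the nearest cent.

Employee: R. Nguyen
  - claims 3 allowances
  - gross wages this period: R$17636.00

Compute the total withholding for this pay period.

R$3025.57

Provincial Income Tax: taxable = R$17636.00 − 3×R$1000.00 = R$14636.00
  R$997.60 + 26.6% × (R$14636.00 − R$9200.00) = R$997.60 + 26.6% × R$5436.00 = R$2443.58
Workforce Levy: 1% × R$17636.00 = R$176.36
Training Fund Levy: 2.3% × R$17636.00 = R$405.63
Total: R$2443.58 + R$176.36 + R$405.63 = R$3025.57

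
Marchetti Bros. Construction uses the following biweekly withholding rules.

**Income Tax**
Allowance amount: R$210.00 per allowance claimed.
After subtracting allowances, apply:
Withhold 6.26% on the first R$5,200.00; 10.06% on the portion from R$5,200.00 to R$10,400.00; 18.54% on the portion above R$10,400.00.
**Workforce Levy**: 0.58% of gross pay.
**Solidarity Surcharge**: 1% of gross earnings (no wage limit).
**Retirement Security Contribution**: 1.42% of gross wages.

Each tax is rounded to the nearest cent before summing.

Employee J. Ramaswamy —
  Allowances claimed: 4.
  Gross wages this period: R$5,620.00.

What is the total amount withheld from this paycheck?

Income Tax: taxable = R$5,620.00 − 4×R$210.00 = R$4,780.00
  6.26% × R$4,780.00 = R$299.23
Workforce Levy: 0.58% × R$5,620.00 = R$32.60
Solidarity Surcharge: 1% × R$5,620.00 = R$56.20
Retirement Security Contribution: 1.42% × R$5,620.00 = R$79.80
Total: R$299.23 + R$32.60 + R$56.20 + R$79.80 = R$467.83

R$467.83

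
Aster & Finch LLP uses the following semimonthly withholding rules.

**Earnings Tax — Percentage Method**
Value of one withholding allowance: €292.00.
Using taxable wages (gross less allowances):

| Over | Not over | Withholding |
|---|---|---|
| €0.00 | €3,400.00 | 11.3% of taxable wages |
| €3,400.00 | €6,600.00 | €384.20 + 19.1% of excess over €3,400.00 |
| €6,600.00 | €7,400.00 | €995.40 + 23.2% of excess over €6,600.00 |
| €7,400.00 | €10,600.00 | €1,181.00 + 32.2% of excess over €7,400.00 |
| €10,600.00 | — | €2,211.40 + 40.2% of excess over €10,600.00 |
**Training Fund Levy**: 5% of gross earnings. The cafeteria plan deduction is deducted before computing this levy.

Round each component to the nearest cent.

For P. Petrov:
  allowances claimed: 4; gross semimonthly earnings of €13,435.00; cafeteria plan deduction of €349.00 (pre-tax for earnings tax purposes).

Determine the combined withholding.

€3,395.54

Earnings Tax: taxable = €13,435.00 − €349.00 − 4×€292.00 = €11,918.00
  €2,211.40 + 40.2% × (€11,918.00 − €10,600.00) = €2,211.40 + 40.2% × €1,318.00 = €2,741.24
Training Fund Levy: 5% × €13,086.00 = €654.30
Total: €2,741.24 + €654.30 = €3,395.54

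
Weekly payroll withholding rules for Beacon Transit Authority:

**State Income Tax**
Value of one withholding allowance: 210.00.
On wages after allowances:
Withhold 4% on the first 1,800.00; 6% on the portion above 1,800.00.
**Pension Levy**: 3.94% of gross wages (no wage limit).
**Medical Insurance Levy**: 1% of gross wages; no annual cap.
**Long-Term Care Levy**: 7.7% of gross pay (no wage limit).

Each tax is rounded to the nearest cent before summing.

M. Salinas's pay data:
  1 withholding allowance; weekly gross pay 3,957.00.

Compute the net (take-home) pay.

3,268.01

State Income Tax: taxable = 3,957.00 − 1×210.00 = 3,747.00
  72.00 + 6% × (3,747.00 − 1,800.00) = 72.00 + 6% × 1,947.00 = 188.82
Pension Levy: 3.94% × 3,957.00 = 155.91
Medical Insurance Levy: 1% × 3,957.00 = 39.57
Long-Term Care Levy: 7.7% × 3,957.00 = 304.69
Total withheld: 188.82 + 155.91 + 39.57 + 304.69 = 688.99
Net pay: 3,957.00 − 688.99 = 3,268.01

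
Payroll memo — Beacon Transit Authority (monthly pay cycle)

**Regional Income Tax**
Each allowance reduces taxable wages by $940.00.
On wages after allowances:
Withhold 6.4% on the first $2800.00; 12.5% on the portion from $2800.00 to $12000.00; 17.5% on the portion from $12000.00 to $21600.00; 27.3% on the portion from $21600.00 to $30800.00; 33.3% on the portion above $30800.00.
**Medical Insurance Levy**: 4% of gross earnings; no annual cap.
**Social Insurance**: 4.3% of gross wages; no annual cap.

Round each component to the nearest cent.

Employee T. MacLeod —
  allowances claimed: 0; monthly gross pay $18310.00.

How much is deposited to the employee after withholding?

$14356.82

Regional Income Tax: taxable = $18310.00
  $1329.20 + 17.5% × ($18310.00 − $12000.00) = $1329.20 + 17.5% × $6310.00 = $2433.45
Medical Insurance Levy: 4% × $18310.00 = $732.40
Social Insurance: 4.3% × $18310.00 = $787.33
Total withheld: $2433.45 + $732.40 + $787.33 = $3953.18
Net pay: $18310.00 − $3953.18 = $14356.82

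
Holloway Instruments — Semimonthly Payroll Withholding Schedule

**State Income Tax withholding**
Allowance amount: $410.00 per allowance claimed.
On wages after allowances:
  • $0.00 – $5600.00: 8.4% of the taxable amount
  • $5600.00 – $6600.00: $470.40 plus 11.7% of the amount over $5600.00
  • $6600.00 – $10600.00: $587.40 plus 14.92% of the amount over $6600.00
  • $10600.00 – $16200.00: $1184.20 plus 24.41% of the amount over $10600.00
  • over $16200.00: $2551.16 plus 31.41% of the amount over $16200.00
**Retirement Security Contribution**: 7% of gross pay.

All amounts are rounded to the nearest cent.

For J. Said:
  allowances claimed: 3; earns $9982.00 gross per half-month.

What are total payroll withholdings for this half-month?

$1607.22

State Income Tax: taxable = $9982.00 − 3×$410.00 = $8752.00
  $587.40 + 14.92% × ($8752.00 − $6600.00) = $587.40 + 14.92% × $2152.00 = $908.48
Retirement Security Contribution: 7% × $9982.00 = $698.74
Total: $908.48 + $698.74 = $1607.22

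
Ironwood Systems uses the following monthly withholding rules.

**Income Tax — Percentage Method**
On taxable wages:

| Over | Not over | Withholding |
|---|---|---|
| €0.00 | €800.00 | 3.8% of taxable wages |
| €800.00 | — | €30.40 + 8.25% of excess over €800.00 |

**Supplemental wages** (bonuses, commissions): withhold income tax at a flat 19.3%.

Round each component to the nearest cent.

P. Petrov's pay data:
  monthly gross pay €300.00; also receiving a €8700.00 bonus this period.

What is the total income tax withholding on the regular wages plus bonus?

€1690.50

Income Tax: taxable = €300.00
  3.8% × €300.00 = €11.40
Supplemental (19.3% flat on bonus): 19.3% × €8700.00 = €1679.10
Total income tax: €11.40 + €1679.10 = €1690.50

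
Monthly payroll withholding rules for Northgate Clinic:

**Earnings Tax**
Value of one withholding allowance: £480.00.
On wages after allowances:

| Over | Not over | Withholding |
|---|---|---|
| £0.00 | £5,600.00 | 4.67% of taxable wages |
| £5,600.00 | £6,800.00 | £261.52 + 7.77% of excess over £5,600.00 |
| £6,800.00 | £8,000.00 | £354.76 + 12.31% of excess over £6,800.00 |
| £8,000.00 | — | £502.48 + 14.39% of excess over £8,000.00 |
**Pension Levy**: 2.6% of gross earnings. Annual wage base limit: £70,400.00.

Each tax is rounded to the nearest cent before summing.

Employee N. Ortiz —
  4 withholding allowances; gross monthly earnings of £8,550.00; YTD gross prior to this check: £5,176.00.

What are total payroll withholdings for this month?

Earnings Tax: taxable = £8,550.00 − 4×£480.00 = £6,630.00
  £261.52 + 7.77% × (£6,630.00 − £5,600.00) = £261.52 + 7.77% × £1,030.00 = £341.55
Pension Levy: 2.6% × £8,550.00 = £222.30
Total: £341.55 + £222.30 = £563.85

£563.85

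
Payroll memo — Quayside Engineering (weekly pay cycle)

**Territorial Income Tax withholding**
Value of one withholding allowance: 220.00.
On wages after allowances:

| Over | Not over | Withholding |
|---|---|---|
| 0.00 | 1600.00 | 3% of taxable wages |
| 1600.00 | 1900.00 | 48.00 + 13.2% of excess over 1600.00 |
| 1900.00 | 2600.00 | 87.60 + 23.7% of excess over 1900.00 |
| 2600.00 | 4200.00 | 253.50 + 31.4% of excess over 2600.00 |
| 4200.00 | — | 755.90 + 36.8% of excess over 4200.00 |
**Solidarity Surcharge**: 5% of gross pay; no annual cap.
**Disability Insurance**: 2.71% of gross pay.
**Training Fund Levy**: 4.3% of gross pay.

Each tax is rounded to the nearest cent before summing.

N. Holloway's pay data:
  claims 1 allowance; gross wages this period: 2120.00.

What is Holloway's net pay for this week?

Territorial Income Tax: taxable = 2120.00 − 1×220.00 = 1900.00
  48.00 + 13.2% × (1900.00 − 1600.00) = 48.00 + 13.2% × 300.00 = 87.60
Solidarity Surcharge: 5% × 2120.00 = 106.00
Disability Insurance: 2.71% × 2120.00 = 57.45
Training Fund Levy: 4.3% × 2120.00 = 91.16
Total withheld: 87.60 + 106.00 + 57.45 + 91.16 = 342.21
Net pay: 2120.00 − 342.21 = 1777.79

1777.79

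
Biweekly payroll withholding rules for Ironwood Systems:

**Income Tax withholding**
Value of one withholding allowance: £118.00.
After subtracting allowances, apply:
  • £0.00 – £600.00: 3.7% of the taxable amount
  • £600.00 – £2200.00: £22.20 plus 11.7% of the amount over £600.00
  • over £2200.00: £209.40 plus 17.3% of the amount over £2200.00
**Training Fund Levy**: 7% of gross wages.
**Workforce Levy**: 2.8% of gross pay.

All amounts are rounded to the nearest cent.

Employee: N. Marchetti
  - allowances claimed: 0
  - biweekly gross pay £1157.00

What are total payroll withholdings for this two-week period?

Income Tax: taxable = £1157.00
  £22.20 + 11.7% × (£1157.00 − £600.00) = £22.20 + 11.7% × £557.00 = £87.37
Training Fund Levy: 7% × £1157.00 = £80.99
Workforce Levy: 2.8% × £1157.00 = £32.40
Total: £87.37 + £80.99 + £32.40 = £200.76

£200.76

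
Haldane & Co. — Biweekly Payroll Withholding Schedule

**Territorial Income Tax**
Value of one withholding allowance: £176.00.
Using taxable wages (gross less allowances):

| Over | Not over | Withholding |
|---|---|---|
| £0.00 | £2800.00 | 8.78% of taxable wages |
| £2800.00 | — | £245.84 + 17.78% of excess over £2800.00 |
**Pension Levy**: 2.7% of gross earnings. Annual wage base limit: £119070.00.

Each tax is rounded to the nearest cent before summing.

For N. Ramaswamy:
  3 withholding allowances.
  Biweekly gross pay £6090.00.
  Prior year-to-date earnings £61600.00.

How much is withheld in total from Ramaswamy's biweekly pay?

£901.35

Territorial Income Tax: taxable = £6090.00 − 3×£176.00 = £5562.00
  £245.84 + 17.78% × (£5562.00 − £2800.00) = £245.84 + 17.78% × £2762.00 = £736.92
Pension Levy: 2.7% × £6090.00 = £164.43
Total: £736.92 + £164.43 = £901.35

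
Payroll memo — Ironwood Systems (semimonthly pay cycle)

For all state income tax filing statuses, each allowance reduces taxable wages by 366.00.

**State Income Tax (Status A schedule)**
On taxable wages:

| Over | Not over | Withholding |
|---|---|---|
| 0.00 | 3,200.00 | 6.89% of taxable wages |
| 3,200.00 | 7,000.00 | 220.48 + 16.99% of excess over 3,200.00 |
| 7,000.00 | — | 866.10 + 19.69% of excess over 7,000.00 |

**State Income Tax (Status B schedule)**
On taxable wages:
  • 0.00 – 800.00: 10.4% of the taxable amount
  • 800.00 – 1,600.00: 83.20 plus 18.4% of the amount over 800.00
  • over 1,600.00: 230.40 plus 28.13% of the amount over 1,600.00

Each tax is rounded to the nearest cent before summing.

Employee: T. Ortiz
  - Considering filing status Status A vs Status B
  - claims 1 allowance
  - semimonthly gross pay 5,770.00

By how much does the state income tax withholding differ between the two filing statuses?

State Income Tax (Status A): taxable = 5,770.00 − 1×366.00 = 5,404.00
  220.48 + 16.99% × (5,404.00 − 3,200.00) = 220.48 + 16.99% × 2,204.00 = 594.94
State Income Tax (Status B): taxable = 5,770.00 − 1×366.00 = 5,404.00
  230.40 + 28.13% × (5,404.00 − 1,600.00) = 230.40 + 28.13% × 3,804.00 = 1,300.47
Difference: |594.94 − 1,300.47| = 705.53 (higher under Status B)

705.53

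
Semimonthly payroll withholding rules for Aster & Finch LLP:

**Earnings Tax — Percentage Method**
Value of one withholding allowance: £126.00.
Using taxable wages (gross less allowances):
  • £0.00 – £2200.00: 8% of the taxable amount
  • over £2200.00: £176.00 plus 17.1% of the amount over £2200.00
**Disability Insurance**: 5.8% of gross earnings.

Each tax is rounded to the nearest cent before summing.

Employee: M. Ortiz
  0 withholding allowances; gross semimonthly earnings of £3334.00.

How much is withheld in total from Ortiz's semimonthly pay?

Earnings Tax: taxable = £3334.00
  £176.00 + 17.1% × (£3334.00 − £2200.00) = £176.00 + 17.1% × £1134.00 = £369.91
Disability Insurance: 5.8% × £3334.00 = £193.37
Total: £369.91 + £193.37 = £563.28

£563.28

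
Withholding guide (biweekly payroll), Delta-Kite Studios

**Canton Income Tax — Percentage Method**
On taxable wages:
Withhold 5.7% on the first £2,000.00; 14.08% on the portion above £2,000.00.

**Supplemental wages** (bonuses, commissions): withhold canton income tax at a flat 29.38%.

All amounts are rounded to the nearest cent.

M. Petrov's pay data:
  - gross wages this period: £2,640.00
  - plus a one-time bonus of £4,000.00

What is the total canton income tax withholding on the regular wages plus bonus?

Canton Income Tax: taxable = £2,640.00
  £114.00 + 14.08% × (£2,640.00 − £2,000.00) = £114.00 + 14.08% × £640.00 = £204.11
Supplemental (29.38% flat on bonus): 29.38% × £4,000.00 = £1,175.20
Total canton income tax: £204.11 + £1,175.20 = £1,379.31

£1,379.31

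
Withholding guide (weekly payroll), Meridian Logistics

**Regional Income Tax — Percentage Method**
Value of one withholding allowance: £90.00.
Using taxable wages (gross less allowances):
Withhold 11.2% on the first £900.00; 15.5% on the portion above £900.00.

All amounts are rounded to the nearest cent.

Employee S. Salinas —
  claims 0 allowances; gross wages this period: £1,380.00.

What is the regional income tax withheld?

Regional Income Tax: taxable = £1,380.00
  £100.80 + 15.5% × (£1,380.00 − £900.00) = £100.80 + 15.5% × £480.00 = £175.20

£175.20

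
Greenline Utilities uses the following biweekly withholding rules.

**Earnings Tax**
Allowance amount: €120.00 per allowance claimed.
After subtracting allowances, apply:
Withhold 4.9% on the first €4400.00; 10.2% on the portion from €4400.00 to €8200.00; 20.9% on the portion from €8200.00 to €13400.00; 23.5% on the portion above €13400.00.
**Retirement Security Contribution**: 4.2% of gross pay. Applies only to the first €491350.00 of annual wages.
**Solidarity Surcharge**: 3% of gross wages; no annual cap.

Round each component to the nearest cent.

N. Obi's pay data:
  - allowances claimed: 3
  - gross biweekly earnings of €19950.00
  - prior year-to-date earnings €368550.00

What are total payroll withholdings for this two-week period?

Earnings Tax: taxable = €19950.00 − 3×€120.00 = €19590.00
  €1690.00 + 23.5% × (€19590.00 − €13400.00) = €1690.00 + 23.5% × €6190.00 = €3144.65
Retirement Security Contribution: 4.2% × €19950.00 = €837.90
Solidarity Surcharge: 3% × €19950.00 = €598.50
Total: €3144.65 + €837.90 + €598.50 = €4581.05

€4581.05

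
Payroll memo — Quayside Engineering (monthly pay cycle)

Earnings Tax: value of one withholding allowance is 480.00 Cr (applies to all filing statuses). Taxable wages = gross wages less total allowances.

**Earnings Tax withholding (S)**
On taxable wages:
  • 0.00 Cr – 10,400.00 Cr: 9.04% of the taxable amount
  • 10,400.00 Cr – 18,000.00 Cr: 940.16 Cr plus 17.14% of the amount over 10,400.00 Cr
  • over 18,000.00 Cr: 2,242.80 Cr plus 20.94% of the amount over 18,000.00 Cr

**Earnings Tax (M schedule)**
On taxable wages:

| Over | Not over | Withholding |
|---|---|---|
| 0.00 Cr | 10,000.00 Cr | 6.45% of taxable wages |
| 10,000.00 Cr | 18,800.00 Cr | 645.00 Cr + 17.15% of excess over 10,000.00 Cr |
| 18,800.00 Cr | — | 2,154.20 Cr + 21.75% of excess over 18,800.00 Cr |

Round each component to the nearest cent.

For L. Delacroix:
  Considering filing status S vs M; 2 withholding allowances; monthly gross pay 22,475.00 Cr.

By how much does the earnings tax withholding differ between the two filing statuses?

Earnings Tax (S): taxable = 22,475.00 Cr − 2×480.00 Cr = 21,515.00 Cr
  2,242.80 Cr + 20.94% × (21,515.00 Cr − 18,000.00 Cr) = 2,242.80 Cr + 20.94% × 3,515.00 Cr = 2,978.84 Cr
Earnings Tax (M): taxable = 22,475.00 Cr − 2×480.00 Cr = 21,515.00 Cr
  2,154.20 Cr + 21.75% × (21,515.00 Cr − 18,800.00 Cr) = 2,154.20 Cr + 21.75% × 2,715.00 Cr = 2,744.71 Cr
Difference: |2,978.84 Cr − 2,744.71 Cr| = 234.13 Cr (higher under S)

234.13 Cr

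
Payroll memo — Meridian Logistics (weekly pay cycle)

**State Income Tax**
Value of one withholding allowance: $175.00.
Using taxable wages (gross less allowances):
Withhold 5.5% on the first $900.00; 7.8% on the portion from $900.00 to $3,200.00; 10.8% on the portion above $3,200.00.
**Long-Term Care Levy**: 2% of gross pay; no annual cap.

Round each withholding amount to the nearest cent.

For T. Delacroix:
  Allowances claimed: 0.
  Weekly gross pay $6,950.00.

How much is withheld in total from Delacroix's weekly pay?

State Income Tax: taxable = $6,950.00
  $228.90 + 10.8% × ($6,950.00 − $3,200.00) = $228.90 + 10.8% × $3,750.00 = $633.90
Long-Term Care Levy: 2% × $6,950.00 = $139.00
Total: $633.90 + $139.00 = $772.90

$772.90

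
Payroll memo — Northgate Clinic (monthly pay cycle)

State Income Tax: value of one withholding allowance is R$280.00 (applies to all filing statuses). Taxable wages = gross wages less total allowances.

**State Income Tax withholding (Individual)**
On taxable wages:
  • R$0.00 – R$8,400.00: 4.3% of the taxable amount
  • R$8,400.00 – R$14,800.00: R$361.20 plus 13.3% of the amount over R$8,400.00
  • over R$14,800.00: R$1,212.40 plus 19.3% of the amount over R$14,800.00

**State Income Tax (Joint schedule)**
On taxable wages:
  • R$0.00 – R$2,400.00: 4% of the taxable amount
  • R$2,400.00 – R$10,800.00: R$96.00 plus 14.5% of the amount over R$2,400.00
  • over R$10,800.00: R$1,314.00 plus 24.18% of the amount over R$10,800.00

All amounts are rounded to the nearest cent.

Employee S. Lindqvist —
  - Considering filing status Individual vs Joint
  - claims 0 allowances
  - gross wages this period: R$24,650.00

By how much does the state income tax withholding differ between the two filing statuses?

R$1,549.48

State Income Tax (Individual): taxable = R$24,650.00
  R$1,212.40 + 19.3% × (R$24,650.00 − R$14,800.00) = R$1,212.40 + 19.3% × R$9,850.00 = R$3,113.45
State Income Tax (Joint): taxable = R$24,650.00
  R$1,314.00 + 24.18% × (R$24,650.00 − R$10,800.00) = R$1,314.00 + 24.18% × R$13,850.00 = R$4,662.93
Difference: |R$3,113.45 − R$4,662.93| = R$1,549.48 (higher under Joint)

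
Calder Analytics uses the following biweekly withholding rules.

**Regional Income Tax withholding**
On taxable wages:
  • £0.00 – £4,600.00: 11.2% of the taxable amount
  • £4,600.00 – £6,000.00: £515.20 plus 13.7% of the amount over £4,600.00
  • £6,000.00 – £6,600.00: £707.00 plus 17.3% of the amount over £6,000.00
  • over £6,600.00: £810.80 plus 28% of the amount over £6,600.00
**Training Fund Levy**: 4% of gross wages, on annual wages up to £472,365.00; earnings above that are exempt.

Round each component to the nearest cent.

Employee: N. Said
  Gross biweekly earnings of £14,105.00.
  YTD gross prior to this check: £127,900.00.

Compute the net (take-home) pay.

Regional Income Tax: taxable = £14,105.00
  £810.80 + 28% × (£14,105.00 − £6,600.00) = £810.80 + 28% × £7,505.00 = £2,912.20
Training Fund Levy: 4% × £14,105.00 = £564.20
Total withheld: £2,912.20 + £564.20 = £3,476.40
Net pay: £14,105.00 − £3,476.40 = £10,628.60

£10,628.60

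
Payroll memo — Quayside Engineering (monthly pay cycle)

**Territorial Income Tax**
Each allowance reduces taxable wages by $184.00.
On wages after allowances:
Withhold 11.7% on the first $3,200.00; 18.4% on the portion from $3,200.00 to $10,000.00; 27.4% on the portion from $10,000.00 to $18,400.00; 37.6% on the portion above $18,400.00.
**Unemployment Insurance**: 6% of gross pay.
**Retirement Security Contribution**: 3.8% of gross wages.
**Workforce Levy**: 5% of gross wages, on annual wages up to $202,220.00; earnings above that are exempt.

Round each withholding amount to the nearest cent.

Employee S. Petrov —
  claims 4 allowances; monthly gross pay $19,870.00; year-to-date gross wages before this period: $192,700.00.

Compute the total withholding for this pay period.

$6,626.44

Territorial Income Tax: taxable = $19,870.00 − 4×$184.00 = $19,134.00
  $3,927.20 + 37.6% × ($19,134.00 − $18,400.00) = $3,927.20 + 37.6% × $734.00 = $4,203.18
Unemployment Insurance: 6% × $19,870.00 = $1,192.20
Retirement Security Contribution: 3.8% × $19,870.00 = $755.06
Workforce Levy: cap $202,220.00 − YTD $192,700.00 = $9,520.00 subject; 5% × $9,520.00 = $476.00
Total: $4,203.18 + $1,192.20 + $755.06 + $476.00 = $6,626.44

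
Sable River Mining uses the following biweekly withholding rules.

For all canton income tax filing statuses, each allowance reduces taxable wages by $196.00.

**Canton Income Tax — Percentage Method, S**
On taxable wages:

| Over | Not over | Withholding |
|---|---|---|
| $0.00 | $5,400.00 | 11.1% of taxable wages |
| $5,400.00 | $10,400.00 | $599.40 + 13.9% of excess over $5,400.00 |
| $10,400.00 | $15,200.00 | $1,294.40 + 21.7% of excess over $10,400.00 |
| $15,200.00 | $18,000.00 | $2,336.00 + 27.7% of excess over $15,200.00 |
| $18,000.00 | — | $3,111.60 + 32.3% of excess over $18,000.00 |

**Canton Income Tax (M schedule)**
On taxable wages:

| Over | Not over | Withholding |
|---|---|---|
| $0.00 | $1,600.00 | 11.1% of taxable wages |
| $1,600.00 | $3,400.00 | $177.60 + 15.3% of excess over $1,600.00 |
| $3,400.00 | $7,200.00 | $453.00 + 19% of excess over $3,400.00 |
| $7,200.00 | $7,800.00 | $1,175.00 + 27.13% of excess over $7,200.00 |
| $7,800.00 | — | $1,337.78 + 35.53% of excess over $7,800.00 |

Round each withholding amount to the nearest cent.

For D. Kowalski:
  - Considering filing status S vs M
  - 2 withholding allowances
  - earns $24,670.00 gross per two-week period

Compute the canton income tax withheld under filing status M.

$7,192.41

Canton Income Tax (M): taxable = $24,670.00 − 2×$196.00 = $24,278.00
  $1,337.78 + 35.53% × ($24,278.00 − $7,800.00) = $1,337.78 + 35.53% × $16,478.00 = $7,192.41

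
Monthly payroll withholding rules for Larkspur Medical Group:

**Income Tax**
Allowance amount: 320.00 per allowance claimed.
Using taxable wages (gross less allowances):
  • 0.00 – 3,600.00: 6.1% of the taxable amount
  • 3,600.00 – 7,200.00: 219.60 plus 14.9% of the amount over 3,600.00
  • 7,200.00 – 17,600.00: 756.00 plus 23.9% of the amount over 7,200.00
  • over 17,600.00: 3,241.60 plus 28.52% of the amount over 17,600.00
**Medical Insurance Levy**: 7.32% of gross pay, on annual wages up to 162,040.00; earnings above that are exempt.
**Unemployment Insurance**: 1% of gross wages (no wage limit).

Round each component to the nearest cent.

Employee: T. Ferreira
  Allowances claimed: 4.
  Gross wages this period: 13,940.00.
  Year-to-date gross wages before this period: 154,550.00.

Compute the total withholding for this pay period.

Income Tax: taxable = 13,940.00 − 4×320.00 = 12,660.00
  756.00 + 23.9% × (12,660.00 − 7,200.00) = 756.00 + 23.9% × 5,460.00 = 2,060.94
Medical Insurance Levy: cap 162,040.00 − YTD 154,550.00 = 7,490.00 subject; 7.32% × 7,490.00 = 548.27
Unemployment Insurance: 1% × 13,940.00 = 139.40
Total: 2,060.94 + 548.27 + 139.40 = 2,748.61

2,748.61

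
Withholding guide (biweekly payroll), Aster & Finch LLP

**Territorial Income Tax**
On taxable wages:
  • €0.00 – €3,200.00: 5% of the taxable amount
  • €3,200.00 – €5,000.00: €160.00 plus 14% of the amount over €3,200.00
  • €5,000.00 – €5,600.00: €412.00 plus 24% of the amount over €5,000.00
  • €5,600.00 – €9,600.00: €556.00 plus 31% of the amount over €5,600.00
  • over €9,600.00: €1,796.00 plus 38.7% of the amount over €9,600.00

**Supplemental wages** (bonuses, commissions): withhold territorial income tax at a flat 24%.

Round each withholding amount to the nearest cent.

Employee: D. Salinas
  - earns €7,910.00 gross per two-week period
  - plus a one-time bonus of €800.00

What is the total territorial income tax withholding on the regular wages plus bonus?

€1,464.10

Territorial Income Tax: taxable = €7,910.00
  €556.00 + 31% × (€7,910.00 − €5,600.00) = €556.00 + 31% × €2,310.00 = €1,272.10
Supplemental (24% flat on bonus): 24% × €800.00 = €192.00
Total territorial income tax: €1,272.10 + €192.00 = €1,464.10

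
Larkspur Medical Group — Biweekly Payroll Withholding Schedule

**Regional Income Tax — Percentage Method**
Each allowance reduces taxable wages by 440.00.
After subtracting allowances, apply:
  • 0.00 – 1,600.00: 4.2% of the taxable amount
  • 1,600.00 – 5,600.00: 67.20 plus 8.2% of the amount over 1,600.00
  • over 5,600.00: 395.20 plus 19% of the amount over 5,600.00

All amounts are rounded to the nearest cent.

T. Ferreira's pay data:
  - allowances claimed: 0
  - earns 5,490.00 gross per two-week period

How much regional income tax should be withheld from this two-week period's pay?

Regional Income Tax: taxable = 5,490.00
  67.20 + 8.2% × (5,490.00 − 1,600.00) = 67.20 + 8.2% × 3,890.00 = 386.18

386.18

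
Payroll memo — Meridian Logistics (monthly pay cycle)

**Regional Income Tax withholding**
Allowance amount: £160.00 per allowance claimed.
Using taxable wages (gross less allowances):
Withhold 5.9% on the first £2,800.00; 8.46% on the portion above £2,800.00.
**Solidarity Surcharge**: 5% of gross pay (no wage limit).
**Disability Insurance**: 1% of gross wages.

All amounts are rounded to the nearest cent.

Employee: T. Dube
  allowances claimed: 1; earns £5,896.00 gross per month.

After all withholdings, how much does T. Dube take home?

Regional Income Tax: taxable = £5,896.00 − 1×£160.00 = £5,736.00
  £165.20 + 8.46% × (£5,736.00 − £2,800.00) = £165.20 + 8.46% × £2,936.00 = £413.59
Solidarity Surcharge: 5% × £5,896.00 = £294.80
Disability Insurance: 1% × £5,896.00 = £58.96
Total withheld: £413.59 + £294.80 + £58.96 = £767.35
Net pay: £5,896.00 − £767.35 = £5,128.65

£5,128.65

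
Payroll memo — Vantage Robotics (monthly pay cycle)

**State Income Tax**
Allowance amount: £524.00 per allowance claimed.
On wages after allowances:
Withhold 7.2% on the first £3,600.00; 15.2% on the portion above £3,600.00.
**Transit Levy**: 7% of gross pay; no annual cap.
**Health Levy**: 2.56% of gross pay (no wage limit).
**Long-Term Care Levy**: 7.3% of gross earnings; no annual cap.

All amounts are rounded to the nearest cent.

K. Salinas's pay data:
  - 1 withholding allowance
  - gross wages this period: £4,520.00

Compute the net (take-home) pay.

State Income Tax: taxable = £4,520.00 − 1×£524.00 = £3,996.00
  £259.20 + 15.2% × (£3,996.00 − £3,600.00) = £259.20 + 15.2% × £396.00 = £319.39
Transit Levy: 7% × £4,520.00 = £316.40
Health Levy: 2.56% × £4,520.00 = £115.71
Long-Term Care Levy: 7.3% × £4,520.00 = £329.96
Total withheld: £319.39 + £316.40 + £115.71 + £329.96 = £1,081.46
Net pay: £4,520.00 − £1,081.46 = £3,438.54

£3,438.54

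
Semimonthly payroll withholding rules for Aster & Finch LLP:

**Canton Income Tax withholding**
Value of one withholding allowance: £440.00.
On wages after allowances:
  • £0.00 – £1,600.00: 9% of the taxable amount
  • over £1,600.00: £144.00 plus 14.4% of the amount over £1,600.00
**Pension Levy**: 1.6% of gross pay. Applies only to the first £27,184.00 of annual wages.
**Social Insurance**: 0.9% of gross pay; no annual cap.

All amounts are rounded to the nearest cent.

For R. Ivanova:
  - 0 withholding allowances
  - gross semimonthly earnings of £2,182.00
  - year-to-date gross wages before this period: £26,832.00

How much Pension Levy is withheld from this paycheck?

£5.63

Pension Levy: cap £27,184.00 − YTD £26,832.00 = £352.00 subject; 1.6% × £352.00 = £5.63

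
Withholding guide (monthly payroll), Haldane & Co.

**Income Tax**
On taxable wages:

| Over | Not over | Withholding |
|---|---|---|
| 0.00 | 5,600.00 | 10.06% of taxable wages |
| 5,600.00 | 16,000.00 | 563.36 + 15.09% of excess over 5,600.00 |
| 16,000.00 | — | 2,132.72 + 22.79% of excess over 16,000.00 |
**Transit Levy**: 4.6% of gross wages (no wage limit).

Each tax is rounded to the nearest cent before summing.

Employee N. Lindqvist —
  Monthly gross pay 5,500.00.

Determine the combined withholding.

806.30

Income Tax: taxable = 5,500.00
  10.06% × 5,500.00 = 553.30
Transit Levy: 4.6% × 5,500.00 = 253.00
Total: 553.30 + 253.00 = 806.30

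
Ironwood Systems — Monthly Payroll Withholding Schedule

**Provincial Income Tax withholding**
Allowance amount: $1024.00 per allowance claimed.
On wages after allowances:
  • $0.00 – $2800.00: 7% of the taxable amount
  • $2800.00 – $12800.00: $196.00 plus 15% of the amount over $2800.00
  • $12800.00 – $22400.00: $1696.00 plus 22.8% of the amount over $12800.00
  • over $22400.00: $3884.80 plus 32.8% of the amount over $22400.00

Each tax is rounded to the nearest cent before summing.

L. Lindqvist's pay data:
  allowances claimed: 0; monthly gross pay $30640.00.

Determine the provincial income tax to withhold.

$6587.52

Provincial Income Tax: taxable = $30640.00
  $3884.80 + 32.8% × ($30640.00 − $22400.00) = $3884.80 + 32.8% × $8240.00 = $6587.52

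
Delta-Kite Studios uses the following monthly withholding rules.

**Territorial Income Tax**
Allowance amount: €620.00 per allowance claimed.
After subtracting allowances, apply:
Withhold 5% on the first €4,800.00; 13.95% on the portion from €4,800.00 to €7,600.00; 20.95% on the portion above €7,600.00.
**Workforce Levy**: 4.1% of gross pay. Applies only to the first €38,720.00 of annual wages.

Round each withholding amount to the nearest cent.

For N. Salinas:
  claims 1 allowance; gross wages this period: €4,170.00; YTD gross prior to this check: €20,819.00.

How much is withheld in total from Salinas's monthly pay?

Territorial Income Tax: taxable = €4,170.00 − 1×€620.00 = €3,550.00
  5% × €3,550.00 = €177.50
Workforce Levy: 4.1% × €4,170.00 = €170.97
Total: €177.50 + €170.97 = €348.47

€348.47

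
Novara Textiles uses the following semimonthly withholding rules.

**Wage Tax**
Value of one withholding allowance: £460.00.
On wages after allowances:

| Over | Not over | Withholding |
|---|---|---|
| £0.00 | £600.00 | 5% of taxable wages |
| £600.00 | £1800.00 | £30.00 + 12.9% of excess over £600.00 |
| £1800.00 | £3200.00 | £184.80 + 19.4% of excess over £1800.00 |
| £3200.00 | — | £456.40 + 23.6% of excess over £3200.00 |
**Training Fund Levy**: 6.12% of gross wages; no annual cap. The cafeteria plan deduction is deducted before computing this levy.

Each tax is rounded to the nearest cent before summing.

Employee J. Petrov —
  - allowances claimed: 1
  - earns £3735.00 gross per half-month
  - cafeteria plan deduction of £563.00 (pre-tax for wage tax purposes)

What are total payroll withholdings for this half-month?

£555.86

Wage Tax: taxable = £3735.00 − £563.00 − 1×£460.00 = £2712.00
  £184.80 + 19.4% × (£2712.00 − £1800.00) = £184.80 + 19.4% × £912.00 = £361.73
Training Fund Levy: 6.12% × £3172.00 = £194.13
Total: £361.73 + £194.13 = £555.86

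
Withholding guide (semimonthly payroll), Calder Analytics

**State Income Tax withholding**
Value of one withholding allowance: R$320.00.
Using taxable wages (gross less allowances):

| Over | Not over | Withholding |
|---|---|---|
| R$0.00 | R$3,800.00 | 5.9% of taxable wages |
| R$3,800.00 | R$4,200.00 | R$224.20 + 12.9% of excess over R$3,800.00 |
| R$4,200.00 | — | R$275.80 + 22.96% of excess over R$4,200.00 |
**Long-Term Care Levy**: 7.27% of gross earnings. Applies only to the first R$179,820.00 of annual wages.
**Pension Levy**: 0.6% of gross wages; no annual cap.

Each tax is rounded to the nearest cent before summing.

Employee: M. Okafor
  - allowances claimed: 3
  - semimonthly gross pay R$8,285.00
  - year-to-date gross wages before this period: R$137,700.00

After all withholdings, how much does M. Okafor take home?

State Income Tax: taxable = R$8,285.00 − 3×R$320.00 = R$7,325.00
  R$275.80 + 22.96% × (R$7,325.00 − R$4,200.00) = R$275.80 + 22.96% × R$3,125.00 = R$993.30
Long-Term Care Levy: 7.27% × R$8,285.00 = R$602.32
Pension Levy: 0.6% × R$8,285.00 = R$49.71
Total withheld: R$993.30 + R$602.32 + R$49.71 = R$1,645.33
Net pay: R$8,285.00 − R$1,645.33 = R$6,639.67

R$6,639.67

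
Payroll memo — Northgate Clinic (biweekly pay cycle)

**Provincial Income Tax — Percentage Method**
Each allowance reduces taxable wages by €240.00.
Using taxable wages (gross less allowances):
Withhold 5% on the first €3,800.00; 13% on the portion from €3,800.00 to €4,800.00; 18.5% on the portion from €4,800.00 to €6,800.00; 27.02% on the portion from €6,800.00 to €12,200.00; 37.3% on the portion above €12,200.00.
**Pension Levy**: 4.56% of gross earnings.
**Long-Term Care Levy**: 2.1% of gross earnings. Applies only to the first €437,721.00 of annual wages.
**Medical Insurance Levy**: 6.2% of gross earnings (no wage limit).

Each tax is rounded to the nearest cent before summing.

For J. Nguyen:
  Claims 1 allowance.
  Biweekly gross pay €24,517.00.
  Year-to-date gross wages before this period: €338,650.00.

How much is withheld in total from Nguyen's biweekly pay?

Provincial Income Tax: taxable = €24,517.00 − 1×€240.00 = €24,277.00
  €2,149.08 + 37.3% × (€24,277.00 − €12,200.00) = €2,149.08 + 37.3% × €12,077.00 = €6,653.80
Pension Levy: 4.56% × €24,517.00 = €1,117.98
Long-Term Care Levy: 2.1% × €24,517.00 = €514.86
Medical Insurance Levy: 6.2% × €24,517.00 = €1,520.05
Total: €6,653.80 + €1,117.98 + €514.86 + €1,520.05 = €9,806.69

€9,806.69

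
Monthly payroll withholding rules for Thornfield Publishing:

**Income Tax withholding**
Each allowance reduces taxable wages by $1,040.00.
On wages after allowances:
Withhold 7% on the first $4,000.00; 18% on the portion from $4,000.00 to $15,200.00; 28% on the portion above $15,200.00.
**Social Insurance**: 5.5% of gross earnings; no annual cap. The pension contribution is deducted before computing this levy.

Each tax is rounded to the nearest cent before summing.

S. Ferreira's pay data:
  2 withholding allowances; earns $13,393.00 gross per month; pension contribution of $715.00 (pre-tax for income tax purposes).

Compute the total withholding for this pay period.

$2,164.93

Income Tax: taxable = $13,393.00 − $715.00 − 2×$1,040.00 = $10,598.00
  $280.00 + 18% × ($10,598.00 − $4,000.00) = $280.00 + 18% × $6,598.00 = $1,467.64
Social Insurance: 5.5% × $12,678.00 = $697.29
Total: $1,467.64 + $697.29 = $2,164.93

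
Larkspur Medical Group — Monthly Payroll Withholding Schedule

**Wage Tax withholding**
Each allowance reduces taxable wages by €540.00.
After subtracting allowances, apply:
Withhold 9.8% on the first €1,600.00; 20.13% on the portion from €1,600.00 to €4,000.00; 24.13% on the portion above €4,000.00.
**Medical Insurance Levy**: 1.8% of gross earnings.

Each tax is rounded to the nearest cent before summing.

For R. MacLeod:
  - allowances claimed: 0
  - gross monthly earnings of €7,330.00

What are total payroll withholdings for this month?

€1,575.39

Wage Tax: taxable = €7,330.00
  €639.92 + 24.13% × (€7,330.00 − €4,000.00) = €639.92 + 24.13% × €3,330.00 = €1,443.45
Medical Insurance Levy: 1.8% × €7,330.00 = €131.94
Total: €1,443.45 + €131.94 = €1,575.39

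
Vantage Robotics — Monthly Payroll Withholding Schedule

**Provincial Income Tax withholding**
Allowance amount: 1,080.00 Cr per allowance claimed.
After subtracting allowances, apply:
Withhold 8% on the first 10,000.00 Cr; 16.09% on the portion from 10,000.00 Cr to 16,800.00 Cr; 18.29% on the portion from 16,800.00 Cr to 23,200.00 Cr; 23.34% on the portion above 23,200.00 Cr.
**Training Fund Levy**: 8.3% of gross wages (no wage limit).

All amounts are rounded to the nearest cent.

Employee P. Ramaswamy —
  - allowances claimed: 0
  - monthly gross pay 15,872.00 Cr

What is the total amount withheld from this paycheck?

3,062.18 Cr

Provincial Income Tax: taxable = 15,872.00 Cr
  800.00 Cr + 16.09% × (15,872.00 Cr − 10,000.00 Cr) = 800.00 Cr + 16.09% × 5,872.00 Cr = 1,744.80 Cr
Training Fund Levy: 8.3% × 15,872.00 Cr = 1,317.38 Cr
Total: 1,744.80 Cr + 1,317.38 Cr = 3,062.18 Cr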